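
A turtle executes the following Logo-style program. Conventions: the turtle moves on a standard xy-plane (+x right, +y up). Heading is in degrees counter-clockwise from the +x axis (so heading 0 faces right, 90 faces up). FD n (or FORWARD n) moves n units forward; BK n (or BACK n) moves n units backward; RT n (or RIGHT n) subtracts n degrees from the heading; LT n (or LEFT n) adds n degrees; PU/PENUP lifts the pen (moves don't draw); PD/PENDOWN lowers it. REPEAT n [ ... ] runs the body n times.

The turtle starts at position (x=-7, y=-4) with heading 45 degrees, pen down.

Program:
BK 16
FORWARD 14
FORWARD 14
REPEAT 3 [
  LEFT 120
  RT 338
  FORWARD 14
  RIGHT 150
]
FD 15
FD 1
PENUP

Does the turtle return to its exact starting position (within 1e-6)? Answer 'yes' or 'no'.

Answer: no

Derivation:
Executing turtle program step by step:
Start: pos=(-7,-4), heading=45, pen down
BK 16: (-7,-4) -> (-18.314,-15.314) [heading=45, draw]
FD 14: (-18.314,-15.314) -> (-8.414,-5.414) [heading=45, draw]
FD 14: (-8.414,-5.414) -> (1.485,4.485) [heading=45, draw]
REPEAT 3 [
  -- iteration 1/3 --
  LT 120: heading 45 -> 165
  RT 338: heading 165 -> 187
  FD 14: (1.485,4.485) -> (-12.41,2.779) [heading=187, draw]
  RT 150: heading 187 -> 37
  -- iteration 2/3 --
  LT 120: heading 37 -> 157
  RT 338: heading 157 -> 179
  FD 14: (-12.41,2.779) -> (-26.408,3.023) [heading=179, draw]
  RT 150: heading 179 -> 29
  -- iteration 3/3 --
  LT 120: heading 29 -> 149
  RT 338: heading 149 -> 171
  FD 14: (-26.408,3.023) -> (-40.236,5.214) [heading=171, draw]
  RT 150: heading 171 -> 21
]
FD 15: (-40.236,5.214) -> (-26.232,10.589) [heading=21, draw]
FD 1: (-26.232,10.589) -> (-25.299,10.947) [heading=21, draw]
PU: pen up
Final: pos=(-25.299,10.947), heading=21, 8 segment(s) drawn

Start position: (-7, -4)
Final position: (-25.299, 10.947)
Distance = 23.628; >= 1e-6 -> NOT closed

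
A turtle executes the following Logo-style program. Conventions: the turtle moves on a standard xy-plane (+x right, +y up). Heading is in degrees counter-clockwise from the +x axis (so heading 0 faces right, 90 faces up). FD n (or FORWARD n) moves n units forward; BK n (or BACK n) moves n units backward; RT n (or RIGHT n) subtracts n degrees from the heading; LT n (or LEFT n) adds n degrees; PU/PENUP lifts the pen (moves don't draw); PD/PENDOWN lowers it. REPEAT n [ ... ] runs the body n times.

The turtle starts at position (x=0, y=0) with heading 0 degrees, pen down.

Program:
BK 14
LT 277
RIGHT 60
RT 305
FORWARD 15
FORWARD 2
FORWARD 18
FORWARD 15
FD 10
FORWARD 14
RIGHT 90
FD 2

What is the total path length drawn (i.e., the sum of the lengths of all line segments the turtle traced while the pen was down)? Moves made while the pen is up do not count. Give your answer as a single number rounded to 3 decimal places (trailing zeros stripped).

Executing turtle program step by step:
Start: pos=(0,0), heading=0, pen down
BK 14: (0,0) -> (-14,0) [heading=0, draw]
LT 277: heading 0 -> 277
RT 60: heading 277 -> 217
RT 305: heading 217 -> 272
FD 15: (-14,0) -> (-13.477,-14.991) [heading=272, draw]
FD 2: (-13.477,-14.991) -> (-13.407,-16.99) [heading=272, draw]
FD 18: (-13.407,-16.99) -> (-12.779,-34.979) [heading=272, draw]
FD 15: (-12.779,-34.979) -> (-12.255,-49.97) [heading=272, draw]
FD 10: (-12.255,-49.97) -> (-11.906,-59.963) [heading=272, draw]
FD 14: (-11.906,-59.963) -> (-11.417,-73.955) [heading=272, draw]
RT 90: heading 272 -> 182
FD 2: (-11.417,-73.955) -> (-13.416,-74.025) [heading=182, draw]
Final: pos=(-13.416,-74.025), heading=182, 8 segment(s) drawn

Segment lengths:
  seg 1: (0,0) -> (-14,0), length = 14
  seg 2: (-14,0) -> (-13.477,-14.991), length = 15
  seg 3: (-13.477,-14.991) -> (-13.407,-16.99), length = 2
  seg 4: (-13.407,-16.99) -> (-12.779,-34.979), length = 18
  seg 5: (-12.779,-34.979) -> (-12.255,-49.97), length = 15
  seg 6: (-12.255,-49.97) -> (-11.906,-59.963), length = 10
  seg 7: (-11.906,-59.963) -> (-11.417,-73.955), length = 14
  seg 8: (-11.417,-73.955) -> (-13.416,-74.025), length = 2
Total = 90

Answer: 90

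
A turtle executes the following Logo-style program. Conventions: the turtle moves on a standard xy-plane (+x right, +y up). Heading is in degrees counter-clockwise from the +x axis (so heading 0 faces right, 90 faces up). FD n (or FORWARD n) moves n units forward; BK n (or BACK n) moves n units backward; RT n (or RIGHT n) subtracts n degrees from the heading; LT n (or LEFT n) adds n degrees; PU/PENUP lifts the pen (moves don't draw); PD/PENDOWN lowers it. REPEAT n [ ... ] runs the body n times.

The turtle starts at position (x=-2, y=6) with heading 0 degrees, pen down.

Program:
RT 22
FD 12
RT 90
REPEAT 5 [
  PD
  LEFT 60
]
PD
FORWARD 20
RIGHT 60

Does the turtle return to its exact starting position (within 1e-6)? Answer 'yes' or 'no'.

Executing turtle program step by step:
Start: pos=(-2,6), heading=0, pen down
RT 22: heading 0 -> 338
FD 12: (-2,6) -> (9.126,1.505) [heading=338, draw]
RT 90: heading 338 -> 248
REPEAT 5 [
  -- iteration 1/5 --
  PD: pen down
  LT 60: heading 248 -> 308
  -- iteration 2/5 --
  PD: pen down
  LT 60: heading 308 -> 8
  -- iteration 3/5 --
  PD: pen down
  LT 60: heading 8 -> 68
  -- iteration 4/5 --
  PD: pen down
  LT 60: heading 68 -> 128
  -- iteration 5/5 --
  PD: pen down
  LT 60: heading 128 -> 188
]
PD: pen down
FD 20: (9.126,1.505) -> (-10.679,-1.279) [heading=188, draw]
RT 60: heading 188 -> 128
Final: pos=(-10.679,-1.279), heading=128, 2 segment(s) drawn

Start position: (-2, 6)
Final position: (-10.679, -1.279)
Distance = 11.327; >= 1e-6 -> NOT closed

Answer: no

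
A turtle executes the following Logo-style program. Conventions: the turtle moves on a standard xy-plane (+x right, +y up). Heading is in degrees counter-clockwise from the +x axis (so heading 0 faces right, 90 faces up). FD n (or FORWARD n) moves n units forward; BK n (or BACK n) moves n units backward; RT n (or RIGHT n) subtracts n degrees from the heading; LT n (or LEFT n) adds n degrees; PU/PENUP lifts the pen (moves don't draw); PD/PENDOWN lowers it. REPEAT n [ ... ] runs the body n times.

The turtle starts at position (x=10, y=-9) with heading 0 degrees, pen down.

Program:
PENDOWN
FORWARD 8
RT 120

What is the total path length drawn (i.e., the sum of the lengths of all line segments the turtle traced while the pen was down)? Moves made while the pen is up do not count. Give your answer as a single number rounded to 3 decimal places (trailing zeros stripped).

Executing turtle program step by step:
Start: pos=(10,-9), heading=0, pen down
PD: pen down
FD 8: (10,-9) -> (18,-9) [heading=0, draw]
RT 120: heading 0 -> 240
Final: pos=(18,-9), heading=240, 1 segment(s) drawn

Segment lengths:
  seg 1: (10,-9) -> (18,-9), length = 8
Total = 8

Answer: 8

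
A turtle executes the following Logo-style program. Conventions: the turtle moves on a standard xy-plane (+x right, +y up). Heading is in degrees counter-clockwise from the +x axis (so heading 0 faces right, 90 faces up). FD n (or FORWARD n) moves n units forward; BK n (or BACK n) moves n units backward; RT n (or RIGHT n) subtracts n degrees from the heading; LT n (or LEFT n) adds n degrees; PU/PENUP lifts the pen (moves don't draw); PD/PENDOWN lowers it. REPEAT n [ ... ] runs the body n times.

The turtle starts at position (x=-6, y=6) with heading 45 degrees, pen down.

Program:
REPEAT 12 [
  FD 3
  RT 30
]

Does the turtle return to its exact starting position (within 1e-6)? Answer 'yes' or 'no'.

Executing turtle program step by step:
Start: pos=(-6,6), heading=45, pen down
REPEAT 12 [
  -- iteration 1/12 --
  FD 3: (-6,6) -> (-3.879,8.121) [heading=45, draw]
  RT 30: heading 45 -> 15
  -- iteration 2/12 --
  FD 3: (-3.879,8.121) -> (-0.981,8.898) [heading=15, draw]
  RT 30: heading 15 -> 345
  -- iteration 3/12 --
  FD 3: (-0.981,8.898) -> (1.917,8.121) [heading=345, draw]
  RT 30: heading 345 -> 315
  -- iteration 4/12 --
  FD 3: (1.917,8.121) -> (4.038,6) [heading=315, draw]
  RT 30: heading 315 -> 285
  -- iteration 5/12 --
  FD 3: (4.038,6) -> (4.815,3.102) [heading=285, draw]
  RT 30: heading 285 -> 255
  -- iteration 6/12 --
  FD 3: (4.815,3.102) -> (4.038,0.204) [heading=255, draw]
  RT 30: heading 255 -> 225
  -- iteration 7/12 --
  FD 3: (4.038,0.204) -> (1.917,-1.917) [heading=225, draw]
  RT 30: heading 225 -> 195
  -- iteration 8/12 --
  FD 3: (1.917,-1.917) -> (-0.981,-2.693) [heading=195, draw]
  RT 30: heading 195 -> 165
  -- iteration 9/12 --
  FD 3: (-0.981,-2.693) -> (-3.879,-1.917) [heading=165, draw]
  RT 30: heading 165 -> 135
  -- iteration 10/12 --
  FD 3: (-3.879,-1.917) -> (-6,0.204) [heading=135, draw]
  RT 30: heading 135 -> 105
  -- iteration 11/12 --
  FD 3: (-6,0.204) -> (-6.776,3.102) [heading=105, draw]
  RT 30: heading 105 -> 75
  -- iteration 12/12 --
  FD 3: (-6.776,3.102) -> (-6,6) [heading=75, draw]
  RT 30: heading 75 -> 45
]
Final: pos=(-6,6), heading=45, 12 segment(s) drawn

Start position: (-6, 6)
Final position: (-6, 6)
Distance = 0; < 1e-6 -> CLOSED

Answer: yes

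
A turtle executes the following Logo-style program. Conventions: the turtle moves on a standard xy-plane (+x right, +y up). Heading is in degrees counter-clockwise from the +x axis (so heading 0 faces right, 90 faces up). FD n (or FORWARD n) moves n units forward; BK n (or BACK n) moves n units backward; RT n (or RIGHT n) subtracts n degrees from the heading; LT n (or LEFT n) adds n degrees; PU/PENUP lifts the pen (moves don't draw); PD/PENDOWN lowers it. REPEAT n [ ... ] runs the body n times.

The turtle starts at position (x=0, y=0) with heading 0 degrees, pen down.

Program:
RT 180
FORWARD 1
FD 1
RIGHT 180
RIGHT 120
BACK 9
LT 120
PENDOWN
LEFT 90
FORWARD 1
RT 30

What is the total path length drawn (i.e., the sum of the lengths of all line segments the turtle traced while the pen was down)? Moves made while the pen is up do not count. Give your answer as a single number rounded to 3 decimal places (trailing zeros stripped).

Answer: 12

Derivation:
Executing turtle program step by step:
Start: pos=(0,0), heading=0, pen down
RT 180: heading 0 -> 180
FD 1: (0,0) -> (-1,0) [heading=180, draw]
FD 1: (-1,0) -> (-2,0) [heading=180, draw]
RT 180: heading 180 -> 0
RT 120: heading 0 -> 240
BK 9: (-2,0) -> (2.5,7.794) [heading=240, draw]
LT 120: heading 240 -> 0
PD: pen down
LT 90: heading 0 -> 90
FD 1: (2.5,7.794) -> (2.5,8.794) [heading=90, draw]
RT 30: heading 90 -> 60
Final: pos=(2.5,8.794), heading=60, 4 segment(s) drawn

Segment lengths:
  seg 1: (0,0) -> (-1,0), length = 1
  seg 2: (-1,0) -> (-2,0), length = 1
  seg 3: (-2,0) -> (2.5,7.794), length = 9
  seg 4: (2.5,7.794) -> (2.5,8.794), length = 1
Total = 12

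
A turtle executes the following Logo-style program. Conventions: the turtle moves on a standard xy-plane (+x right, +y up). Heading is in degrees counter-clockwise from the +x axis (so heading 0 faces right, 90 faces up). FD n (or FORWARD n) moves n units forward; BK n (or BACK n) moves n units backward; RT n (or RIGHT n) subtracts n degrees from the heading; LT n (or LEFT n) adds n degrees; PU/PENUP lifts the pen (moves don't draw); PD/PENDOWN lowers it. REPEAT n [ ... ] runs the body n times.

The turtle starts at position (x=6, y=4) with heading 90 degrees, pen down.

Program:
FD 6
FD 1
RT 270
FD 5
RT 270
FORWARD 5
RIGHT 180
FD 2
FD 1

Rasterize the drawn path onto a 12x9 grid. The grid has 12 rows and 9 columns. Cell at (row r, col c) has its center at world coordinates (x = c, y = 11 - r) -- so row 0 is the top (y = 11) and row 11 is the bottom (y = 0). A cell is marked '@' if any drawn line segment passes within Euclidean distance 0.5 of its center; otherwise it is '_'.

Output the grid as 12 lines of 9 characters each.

Answer: _@@@@@@__
_@____@__
_@____@__
_@____@__
_@____@__
_@____@__
______@__
______@__
_________
_________
_________
_________

Derivation:
Segment 0: (6,4) -> (6,10)
Segment 1: (6,10) -> (6,11)
Segment 2: (6,11) -> (1,11)
Segment 3: (1,11) -> (1,6)
Segment 4: (1,6) -> (1,8)
Segment 5: (1,8) -> (1,9)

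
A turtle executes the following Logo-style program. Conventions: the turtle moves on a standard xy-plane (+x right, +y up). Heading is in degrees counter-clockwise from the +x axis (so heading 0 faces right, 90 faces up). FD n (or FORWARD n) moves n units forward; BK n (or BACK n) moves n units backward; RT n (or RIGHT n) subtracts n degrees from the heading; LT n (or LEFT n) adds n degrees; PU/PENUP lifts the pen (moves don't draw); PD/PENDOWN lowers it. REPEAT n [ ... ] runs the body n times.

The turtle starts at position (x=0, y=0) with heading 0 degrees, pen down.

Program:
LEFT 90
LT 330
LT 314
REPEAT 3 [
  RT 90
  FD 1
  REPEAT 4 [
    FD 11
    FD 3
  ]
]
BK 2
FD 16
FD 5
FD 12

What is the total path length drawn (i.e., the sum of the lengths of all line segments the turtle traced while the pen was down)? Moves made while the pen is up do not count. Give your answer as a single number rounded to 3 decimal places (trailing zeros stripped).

Answer: 206

Derivation:
Executing turtle program step by step:
Start: pos=(0,0), heading=0, pen down
LT 90: heading 0 -> 90
LT 330: heading 90 -> 60
LT 314: heading 60 -> 14
REPEAT 3 [
  -- iteration 1/3 --
  RT 90: heading 14 -> 284
  FD 1: (0,0) -> (0.242,-0.97) [heading=284, draw]
  REPEAT 4 [
    -- iteration 1/4 --
    FD 11: (0.242,-0.97) -> (2.903,-11.644) [heading=284, draw]
    FD 3: (2.903,-11.644) -> (3.629,-14.554) [heading=284, draw]
    -- iteration 2/4 --
    FD 11: (3.629,-14.554) -> (6.29,-25.228) [heading=284, draw]
    FD 3: (6.29,-25.228) -> (7.016,-28.139) [heading=284, draw]
    -- iteration 3/4 --
    FD 11: (7.016,-28.139) -> (9.677,-38.812) [heading=284, draw]
    FD 3: (9.677,-38.812) -> (10.403,-41.723) [heading=284, draw]
    -- iteration 4/4 --
    FD 11: (10.403,-41.723) -> (13.064,-52.396) [heading=284, draw]
    FD 3: (13.064,-52.396) -> (13.79,-55.307) [heading=284, draw]
  ]
  -- iteration 2/3 --
  RT 90: heading 284 -> 194
  FD 1: (13.79,-55.307) -> (12.819,-55.549) [heading=194, draw]
  REPEAT 4 [
    -- iteration 1/4 --
    FD 11: (12.819,-55.549) -> (2.146,-58.21) [heading=194, draw]
    FD 3: (2.146,-58.21) -> (-0.765,-58.936) [heading=194, draw]
    -- iteration 2/4 --
    FD 11: (-0.765,-58.936) -> (-11.438,-61.597) [heading=194, draw]
    FD 3: (-11.438,-61.597) -> (-14.349,-62.323) [heading=194, draw]
    -- iteration 3/4 --
    FD 11: (-14.349,-62.323) -> (-25.022,-64.984) [heading=194, draw]
    FD 3: (-25.022,-64.984) -> (-27.933,-65.709) [heading=194, draw]
    -- iteration 4/4 --
    FD 11: (-27.933,-65.709) -> (-38.606,-68.371) [heading=194, draw]
    FD 3: (-38.606,-68.371) -> (-41.517,-69.096) [heading=194, draw]
  ]
  -- iteration 3/3 --
  RT 90: heading 194 -> 104
  FD 1: (-41.517,-69.096) -> (-41.759,-68.126) [heading=104, draw]
  REPEAT 4 [
    -- iteration 1/4 --
    FD 11: (-41.759,-68.126) -> (-44.42,-57.453) [heading=104, draw]
    FD 3: (-44.42,-57.453) -> (-45.146,-54.542) [heading=104, draw]
    -- iteration 2/4 --
    FD 11: (-45.146,-54.542) -> (-47.807,-43.869) [heading=104, draw]
    FD 3: (-47.807,-43.869) -> (-48.533,-40.958) [heading=104, draw]
    -- iteration 3/4 --
    FD 11: (-48.533,-40.958) -> (-51.194,-30.285) [heading=104, draw]
    FD 3: (-51.194,-30.285) -> (-51.92,-27.374) [heading=104, draw]
    -- iteration 4/4 --
    FD 11: (-51.92,-27.374) -> (-54.581,-16.7) [heading=104, draw]
    FD 3: (-54.581,-16.7) -> (-55.307,-13.79) [heading=104, draw]
  ]
]
BK 2: (-55.307,-13.79) -> (-54.823,-15.73) [heading=104, draw]
FD 16: (-54.823,-15.73) -> (-58.694,-0.205) [heading=104, draw]
FD 5: (-58.694,-0.205) -> (-59.903,4.646) [heading=104, draw]
FD 12: (-59.903,4.646) -> (-62.806,16.29) [heading=104, draw]
Final: pos=(-62.806,16.29), heading=104, 31 segment(s) drawn

Segment lengths:
  seg 1: (0,0) -> (0.242,-0.97), length = 1
  seg 2: (0.242,-0.97) -> (2.903,-11.644), length = 11
  seg 3: (2.903,-11.644) -> (3.629,-14.554), length = 3
  seg 4: (3.629,-14.554) -> (6.29,-25.228), length = 11
  seg 5: (6.29,-25.228) -> (7.016,-28.139), length = 3
  seg 6: (7.016,-28.139) -> (9.677,-38.812), length = 11
  seg 7: (9.677,-38.812) -> (10.403,-41.723), length = 3
  seg 8: (10.403,-41.723) -> (13.064,-52.396), length = 11
  seg 9: (13.064,-52.396) -> (13.79,-55.307), length = 3
  seg 10: (13.79,-55.307) -> (12.819,-55.549), length = 1
  seg 11: (12.819,-55.549) -> (2.146,-58.21), length = 11
  seg 12: (2.146,-58.21) -> (-0.765,-58.936), length = 3
  seg 13: (-0.765,-58.936) -> (-11.438,-61.597), length = 11
  seg 14: (-11.438,-61.597) -> (-14.349,-62.323), length = 3
  seg 15: (-14.349,-62.323) -> (-25.022,-64.984), length = 11
  seg 16: (-25.022,-64.984) -> (-27.933,-65.709), length = 3
  seg 17: (-27.933,-65.709) -> (-38.606,-68.371), length = 11
  seg 18: (-38.606,-68.371) -> (-41.517,-69.096), length = 3
  seg 19: (-41.517,-69.096) -> (-41.759,-68.126), length = 1
  seg 20: (-41.759,-68.126) -> (-44.42,-57.453), length = 11
  seg 21: (-44.42,-57.453) -> (-45.146,-54.542), length = 3
  seg 22: (-45.146,-54.542) -> (-47.807,-43.869), length = 11
  seg 23: (-47.807,-43.869) -> (-48.533,-40.958), length = 3
  seg 24: (-48.533,-40.958) -> (-51.194,-30.285), length = 11
  seg 25: (-51.194,-30.285) -> (-51.92,-27.374), length = 3
  seg 26: (-51.92,-27.374) -> (-54.581,-16.7), length = 11
  seg 27: (-54.581,-16.7) -> (-55.307,-13.79), length = 3
  seg 28: (-55.307,-13.79) -> (-54.823,-15.73), length = 2
  seg 29: (-54.823,-15.73) -> (-58.694,-0.205), length = 16
  seg 30: (-58.694,-0.205) -> (-59.903,4.646), length = 5
  seg 31: (-59.903,4.646) -> (-62.806,16.29), length = 12
Total = 206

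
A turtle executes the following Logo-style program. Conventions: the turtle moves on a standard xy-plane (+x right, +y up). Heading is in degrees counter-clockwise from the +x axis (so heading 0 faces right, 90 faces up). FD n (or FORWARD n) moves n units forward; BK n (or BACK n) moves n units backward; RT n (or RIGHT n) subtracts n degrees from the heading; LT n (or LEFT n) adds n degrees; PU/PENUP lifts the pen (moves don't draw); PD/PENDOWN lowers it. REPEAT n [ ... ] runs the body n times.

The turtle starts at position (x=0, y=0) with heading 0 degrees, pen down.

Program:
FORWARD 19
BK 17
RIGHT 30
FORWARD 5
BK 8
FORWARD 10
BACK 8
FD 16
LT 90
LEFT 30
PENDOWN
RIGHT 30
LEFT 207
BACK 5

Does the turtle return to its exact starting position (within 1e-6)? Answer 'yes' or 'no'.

Executing turtle program step by step:
Start: pos=(0,0), heading=0, pen down
FD 19: (0,0) -> (19,0) [heading=0, draw]
BK 17: (19,0) -> (2,0) [heading=0, draw]
RT 30: heading 0 -> 330
FD 5: (2,0) -> (6.33,-2.5) [heading=330, draw]
BK 8: (6.33,-2.5) -> (-0.598,1.5) [heading=330, draw]
FD 10: (-0.598,1.5) -> (8.062,-3.5) [heading=330, draw]
BK 8: (8.062,-3.5) -> (1.134,0.5) [heading=330, draw]
FD 16: (1.134,0.5) -> (14.99,-7.5) [heading=330, draw]
LT 90: heading 330 -> 60
LT 30: heading 60 -> 90
PD: pen down
RT 30: heading 90 -> 60
LT 207: heading 60 -> 267
BK 5: (14.99,-7.5) -> (15.252,-2.507) [heading=267, draw]
Final: pos=(15.252,-2.507), heading=267, 8 segment(s) drawn

Start position: (0, 0)
Final position: (15.252, -2.507)
Distance = 15.457; >= 1e-6 -> NOT closed

Answer: no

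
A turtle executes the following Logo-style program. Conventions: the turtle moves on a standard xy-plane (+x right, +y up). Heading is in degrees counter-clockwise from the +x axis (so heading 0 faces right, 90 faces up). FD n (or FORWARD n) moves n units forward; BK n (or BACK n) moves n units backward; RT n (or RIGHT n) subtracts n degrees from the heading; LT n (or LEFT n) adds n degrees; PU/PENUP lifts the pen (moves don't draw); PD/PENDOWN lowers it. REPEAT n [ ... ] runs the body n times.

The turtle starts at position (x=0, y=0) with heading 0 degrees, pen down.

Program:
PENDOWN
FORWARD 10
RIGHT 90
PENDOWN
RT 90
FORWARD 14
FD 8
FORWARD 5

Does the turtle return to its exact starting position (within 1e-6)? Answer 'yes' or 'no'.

Answer: no

Derivation:
Executing turtle program step by step:
Start: pos=(0,0), heading=0, pen down
PD: pen down
FD 10: (0,0) -> (10,0) [heading=0, draw]
RT 90: heading 0 -> 270
PD: pen down
RT 90: heading 270 -> 180
FD 14: (10,0) -> (-4,0) [heading=180, draw]
FD 8: (-4,0) -> (-12,0) [heading=180, draw]
FD 5: (-12,0) -> (-17,0) [heading=180, draw]
Final: pos=(-17,0), heading=180, 4 segment(s) drawn

Start position: (0, 0)
Final position: (-17, 0)
Distance = 17; >= 1e-6 -> NOT closed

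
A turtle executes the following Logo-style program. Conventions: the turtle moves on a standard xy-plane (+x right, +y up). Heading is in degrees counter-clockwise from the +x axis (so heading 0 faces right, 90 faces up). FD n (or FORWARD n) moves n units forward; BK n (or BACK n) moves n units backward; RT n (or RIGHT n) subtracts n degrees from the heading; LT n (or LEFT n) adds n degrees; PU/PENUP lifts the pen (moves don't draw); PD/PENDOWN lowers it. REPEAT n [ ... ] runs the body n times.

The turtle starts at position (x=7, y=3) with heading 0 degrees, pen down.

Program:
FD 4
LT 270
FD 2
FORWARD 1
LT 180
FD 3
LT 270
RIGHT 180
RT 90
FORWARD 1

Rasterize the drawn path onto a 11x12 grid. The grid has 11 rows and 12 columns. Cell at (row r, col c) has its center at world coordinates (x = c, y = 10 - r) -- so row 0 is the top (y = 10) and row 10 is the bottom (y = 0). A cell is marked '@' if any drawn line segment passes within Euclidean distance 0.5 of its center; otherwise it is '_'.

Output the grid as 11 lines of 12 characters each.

Answer: ____________
____________
____________
____________
____________
____________
___________@
_______@@@@@
___________@
___________@
___________@

Derivation:
Segment 0: (7,3) -> (11,3)
Segment 1: (11,3) -> (11,1)
Segment 2: (11,1) -> (11,0)
Segment 3: (11,0) -> (11,3)
Segment 4: (11,3) -> (11,4)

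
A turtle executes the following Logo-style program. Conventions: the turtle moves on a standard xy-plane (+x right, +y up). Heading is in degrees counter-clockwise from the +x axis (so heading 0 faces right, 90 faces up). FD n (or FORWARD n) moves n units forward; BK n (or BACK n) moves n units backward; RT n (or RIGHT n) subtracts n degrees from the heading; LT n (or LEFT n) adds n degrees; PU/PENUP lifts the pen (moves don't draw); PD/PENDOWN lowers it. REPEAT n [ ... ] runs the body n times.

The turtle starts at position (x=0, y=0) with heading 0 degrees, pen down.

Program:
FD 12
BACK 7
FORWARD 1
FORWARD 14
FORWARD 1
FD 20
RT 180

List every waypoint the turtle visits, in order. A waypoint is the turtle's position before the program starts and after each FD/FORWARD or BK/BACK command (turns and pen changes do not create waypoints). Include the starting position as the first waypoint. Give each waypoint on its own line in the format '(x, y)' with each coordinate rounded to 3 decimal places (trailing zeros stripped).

Executing turtle program step by step:
Start: pos=(0,0), heading=0, pen down
FD 12: (0,0) -> (12,0) [heading=0, draw]
BK 7: (12,0) -> (5,0) [heading=0, draw]
FD 1: (5,0) -> (6,0) [heading=0, draw]
FD 14: (6,0) -> (20,0) [heading=0, draw]
FD 1: (20,0) -> (21,0) [heading=0, draw]
FD 20: (21,0) -> (41,0) [heading=0, draw]
RT 180: heading 0 -> 180
Final: pos=(41,0), heading=180, 6 segment(s) drawn
Waypoints (7 total):
(0, 0)
(12, 0)
(5, 0)
(6, 0)
(20, 0)
(21, 0)
(41, 0)

Answer: (0, 0)
(12, 0)
(5, 0)
(6, 0)
(20, 0)
(21, 0)
(41, 0)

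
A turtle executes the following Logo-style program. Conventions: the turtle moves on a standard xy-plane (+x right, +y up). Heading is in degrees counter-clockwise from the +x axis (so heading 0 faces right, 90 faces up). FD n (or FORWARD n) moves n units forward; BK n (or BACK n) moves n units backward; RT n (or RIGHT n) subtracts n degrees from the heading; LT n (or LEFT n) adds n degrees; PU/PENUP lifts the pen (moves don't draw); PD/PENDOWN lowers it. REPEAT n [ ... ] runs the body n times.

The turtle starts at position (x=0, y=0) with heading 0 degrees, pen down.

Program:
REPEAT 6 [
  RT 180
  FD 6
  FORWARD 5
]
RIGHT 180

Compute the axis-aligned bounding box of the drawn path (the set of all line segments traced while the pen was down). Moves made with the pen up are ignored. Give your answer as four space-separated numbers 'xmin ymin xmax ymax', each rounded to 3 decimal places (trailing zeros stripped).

Executing turtle program step by step:
Start: pos=(0,0), heading=0, pen down
REPEAT 6 [
  -- iteration 1/6 --
  RT 180: heading 0 -> 180
  FD 6: (0,0) -> (-6,0) [heading=180, draw]
  FD 5: (-6,0) -> (-11,0) [heading=180, draw]
  -- iteration 2/6 --
  RT 180: heading 180 -> 0
  FD 6: (-11,0) -> (-5,0) [heading=0, draw]
  FD 5: (-5,0) -> (0,0) [heading=0, draw]
  -- iteration 3/6 --
  RT 180: heading 0 -> 180
  FD 6: (0,0) -> (-6,0) [heading=180, draw]
  FD 5: (-6,0) -> (-11,0) [heading=180, draw]
  -- iteration 4/6 --
  RT 180: heading 180 -> 0
  FD 6: (-11,0) -> (-5,0) [heading=0, draw]
  FD 5: (-5,0) -> (0,0) [heading=0, draw]
  -- iteration 5/6 --
  RT 180: heading 0 -> 180
  FD 6: (0,0) -> (-6,0) [heading=180, draw]
  FD 5: (-6,0) -> (-11,0) [heading=180, draw]
  -- iteration 6/6 --
  RT 180: heading 180 -> 0
  FD 6: (-11,0) -> (-5,0) [heading=0, draw]
  FD 5: (-5,0) -> (0,0) [heading=0, draw]
]
RT 180: heading 0 -> 180
Final: pos=(0,0), heading=180, 12 segment(s) drawn

Segment endpoints: x in {-11, -6, -5, 0}, y in {0, 0, 0, 0, 0, 0, 0, 0, 0, 0, 0, 0, 0}
xmin=-11, ymin=0, xmax=0, ymax=0

Answer: -11 0 0 0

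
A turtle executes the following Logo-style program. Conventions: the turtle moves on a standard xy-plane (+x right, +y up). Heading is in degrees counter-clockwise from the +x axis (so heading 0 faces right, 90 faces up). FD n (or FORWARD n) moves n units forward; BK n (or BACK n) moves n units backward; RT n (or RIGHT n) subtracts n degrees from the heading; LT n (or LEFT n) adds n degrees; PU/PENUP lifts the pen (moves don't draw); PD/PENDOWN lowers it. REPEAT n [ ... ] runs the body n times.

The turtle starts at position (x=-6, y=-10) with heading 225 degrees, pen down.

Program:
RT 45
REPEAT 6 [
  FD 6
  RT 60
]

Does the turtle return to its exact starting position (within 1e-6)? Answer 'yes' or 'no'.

Executing turtle program step by step:
Start: pos=(-6,-10), heading=225, pen down
RT 45: heading 225 -> 180
REPEAT 6 [
  -- iteration 1/6 --
  FD 6: (-6,-10) -> (-12,-10) [heading=180, draw]
  RT 60: heading 180 -> 120
  -- iteration 2/6 --
  FD 6: (-12,-10) -> (-15,-4.804) [heading=120, draw]
  RT 60: heading 120 -> 60
  -- iteration 3/6 --
  FD 6: (-15,-4.804) -> (-12,0.392) [heading=60, draw]
  RT 60: heading 60 -> 0
  -- iteration 4/6 --
  FD 6: (-12,0.392) -> (-6,0.392) [heading=0, draw]
  RT 60: heading 0 -> 300
  -- iteration 5/6 --
  FD 6: (-6,0.392) -> (-3,-4.804) [heading=300, draw]
  RT 60: heading 300 -> 240
  -- iteration 6/6 --
  FD 6: (-3,-4.804) -> (-6,-10) [heading=240, draw]
  RT 60: heading 240 -> 180
]
Final: pos=(-6,-10), heading=180, 6 segment(s) drawn

Start position: (-6, -10)
Final position: (-6, -10)
Distance = 0; < 1e-6 -> CLOSED

Answer: yes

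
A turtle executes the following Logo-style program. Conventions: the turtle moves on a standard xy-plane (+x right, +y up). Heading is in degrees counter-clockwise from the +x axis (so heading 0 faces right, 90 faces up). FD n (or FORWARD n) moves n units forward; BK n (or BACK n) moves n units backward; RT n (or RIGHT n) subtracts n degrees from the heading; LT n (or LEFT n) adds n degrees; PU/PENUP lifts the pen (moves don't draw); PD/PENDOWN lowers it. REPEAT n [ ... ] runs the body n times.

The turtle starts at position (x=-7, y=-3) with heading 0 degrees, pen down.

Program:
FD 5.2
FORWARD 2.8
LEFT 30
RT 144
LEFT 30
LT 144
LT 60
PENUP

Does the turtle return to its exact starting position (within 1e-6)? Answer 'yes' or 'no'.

Executing turtle program step by step:
Start: pos=(-7,-3), heading=0, pen down
FD 5.2: (-7,-3) -> (-1.8,-3) [heading=0, draw]
FD 2.8: (-1.8,-3) -> (1,-3) [heading=0, draw]
LT 30: heading 0 -> 30
RT 144: heading 30 -> 246
LT 30: heading 246 -> 276
LT 144: heading 276 -> 60
LT 60: heading 60 -> 120
PU: pen up
Final: pos=(1,-3), heading=120, 2 segment(s) drawn

Start position: (-7, -3)
Final position: (1, -3)
Distance = 8; >= 1e-6 -> NOT closed

Answer: no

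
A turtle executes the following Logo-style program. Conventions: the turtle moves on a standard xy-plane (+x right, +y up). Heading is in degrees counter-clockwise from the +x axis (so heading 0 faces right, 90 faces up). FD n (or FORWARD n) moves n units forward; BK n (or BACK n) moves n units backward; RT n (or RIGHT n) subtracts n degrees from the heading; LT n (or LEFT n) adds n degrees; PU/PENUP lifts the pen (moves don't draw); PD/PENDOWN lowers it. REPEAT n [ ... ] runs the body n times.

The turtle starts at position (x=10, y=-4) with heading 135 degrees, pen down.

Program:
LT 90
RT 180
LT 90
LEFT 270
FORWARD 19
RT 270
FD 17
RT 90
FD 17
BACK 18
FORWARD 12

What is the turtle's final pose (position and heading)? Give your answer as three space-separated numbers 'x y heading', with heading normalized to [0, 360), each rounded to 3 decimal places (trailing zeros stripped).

Executing turtle program step by step:
Start: pos=(10,-4), heading=135, pen down
LT 90: heading 135 -> 225
RT 180: heading 225 -> 45
LT 90: heading 45 -> 135
LT 270: heading 135 -> 45
FD 19: (10,-4) -> (23.435,9.435) [heading=45, draw]
RT 270: heading 45 -> 135
FD 17: (23.435,9.435) -> (11.414,21.456) [heading=135, draw]
RT 90: heading 135 -> 45
FD 17: (11.414,21.456) -> (23.435,33.477) [heading=45, draw]
BK 18: (23.435,33.477) -> (10.707,20.749) [heading=45, draw]
FD 12: (10.707,20.749) -> (19.192,29.234) [heading=45, draw]
Final: pos=(19.192,29.234), heading=45, 5 segment(s) drawn

Answer: 19.192 29.234 45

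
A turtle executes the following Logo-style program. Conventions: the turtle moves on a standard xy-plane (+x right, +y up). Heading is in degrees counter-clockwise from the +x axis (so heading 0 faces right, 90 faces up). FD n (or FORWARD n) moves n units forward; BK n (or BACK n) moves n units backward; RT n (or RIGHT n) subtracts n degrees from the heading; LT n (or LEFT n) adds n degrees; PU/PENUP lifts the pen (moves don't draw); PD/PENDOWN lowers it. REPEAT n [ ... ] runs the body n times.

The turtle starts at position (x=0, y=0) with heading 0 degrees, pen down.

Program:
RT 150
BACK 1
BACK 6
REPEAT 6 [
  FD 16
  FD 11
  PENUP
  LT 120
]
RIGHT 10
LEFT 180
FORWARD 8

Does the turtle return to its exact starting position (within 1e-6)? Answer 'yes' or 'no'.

Executing turtle program step by step:
Start: pos=(0,0), heading=0, pen down
RT 150: heading 0 -> 210
BK 1: (0,0) -> (0.866,0.5) [heading=210, draw]
BK 6: (0.866,0.5) -> (6.062,3.5) [heading=210, draw]
REPEAT 6 [
  -- iteration 1/6 --
  FD 16: (6.062,3.5) -> (-7.794,-4.5) [heading=210, draw]
  FD 11: (-7.794,-4.5) -> (-17.321,-10) [heading=210, draw]
  PU: pen up
  LT 120: heading 210 -> 330
  -- iteration 2/6 --
  FD 16: (-17.321,-10) -> (-3.464,-18) [heading=330, move]
  FD 11: (-3.464,-18) -> (6.062,-23.5) [heading=330, move]
  PU: pen up
  LT 120: heading 330 -> 90
  -- iteration 3/6 --
  FD 16: (6.062,-23.5) -> (6.062,-7.5) [heading=90, move]
  FD 11: (6.062,-7.5) -> (6.062,3.5) [heading=90, move]
  PU: pen up
  LT 120: heading 90 -> 210
  -- iteration 4/6 --
  FD 16: (6.062,3.5) -> (-7.794,-4.5) [heading=210, move]
  FD 11: (-7.794,-4.5) -> (-17.321,-10) [heading=210, move]
  PU: pen up
  LT 120: heading 210 -> 330
  -- iteration 5/6 --
  FD 16: (-17.321,-10) -> (-3.464,-18) [heading=330, move]
  FD 11: (-3.464,-18) -> (6.062,-23.5) [heading=330, move]
  PU: pen up
  LT 120: heading 330 -> 90
  -- iteration 6/6 --
  FD 16: (6.062,-23.5) -> (6.062,-7.5) [heading=90, move]
  FD 11: (6.062,-7.5) -> (6.062,3.5) [heading=90, move]
  PU: pen up
  LT 120: heading 90 -> 210
]
RT 10: heading 210 -> 200
LT 180: heading 200 -> 20
FD 8: (6.062,3.5) -> (13.58,6.236) [heading=20, move]
Final: pos=(13.58,6.236), heading=20, 4 segment(s) drawn

Start position: (0, 0)
Final position: (13.58, 6.236)
Distance = 14.943; >= 1e-6 -> NOT closed

Answer: no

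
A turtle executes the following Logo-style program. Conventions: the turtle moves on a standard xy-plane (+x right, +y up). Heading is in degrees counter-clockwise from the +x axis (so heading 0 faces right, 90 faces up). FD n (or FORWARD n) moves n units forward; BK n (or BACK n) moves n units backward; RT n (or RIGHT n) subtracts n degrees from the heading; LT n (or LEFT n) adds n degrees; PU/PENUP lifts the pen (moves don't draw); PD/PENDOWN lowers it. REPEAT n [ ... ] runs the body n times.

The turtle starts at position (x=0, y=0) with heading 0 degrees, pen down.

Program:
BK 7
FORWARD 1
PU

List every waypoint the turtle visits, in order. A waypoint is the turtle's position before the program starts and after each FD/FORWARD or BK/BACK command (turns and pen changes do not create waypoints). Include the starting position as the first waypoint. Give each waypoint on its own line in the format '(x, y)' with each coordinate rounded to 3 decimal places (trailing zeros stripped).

Executing turtle program step by step:
Start: pos=(0,0), heading=0, pen down
BK 7: (0,0) -> (-7,0) [heading=0, draw]
FD 1: (-7,0) -> (-6,0) [heading=0, draw]
PU: pen up
Final: pos=(-6,0), heading=0, 2 segment(s) drawn
Waypoints (3 total):
(0, 0)
(-7, 0)
(-6, 0)

Answer: (0, 0)
(-7, 0)
(-6, 0)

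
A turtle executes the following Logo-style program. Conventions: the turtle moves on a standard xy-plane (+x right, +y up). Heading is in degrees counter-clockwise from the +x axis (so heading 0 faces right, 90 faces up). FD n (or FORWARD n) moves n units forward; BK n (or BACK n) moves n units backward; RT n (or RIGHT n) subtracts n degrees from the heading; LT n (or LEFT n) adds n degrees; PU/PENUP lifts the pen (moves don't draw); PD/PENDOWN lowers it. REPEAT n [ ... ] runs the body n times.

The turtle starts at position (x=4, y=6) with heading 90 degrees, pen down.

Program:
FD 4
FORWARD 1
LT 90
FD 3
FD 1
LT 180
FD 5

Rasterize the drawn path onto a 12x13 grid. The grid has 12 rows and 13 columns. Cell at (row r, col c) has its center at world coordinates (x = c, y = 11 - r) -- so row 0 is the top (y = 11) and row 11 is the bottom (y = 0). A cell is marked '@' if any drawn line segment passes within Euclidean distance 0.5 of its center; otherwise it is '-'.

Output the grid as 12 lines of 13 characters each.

Answer: @@@@@@-------
----@--------
----@--------
----@--------
----@--------
----@--------
-------------
-------------
-------------
-------------
-------------
-------------

Derivation:
Segment 0: (4,6) -> (4,10)
Segment 1: (4,10) -> (4,11)
Segment 2: (4,11) -> (1,11)
Segment 3: (1,11) -> (0,11)
Segment 4: (0,11) -> (5,11)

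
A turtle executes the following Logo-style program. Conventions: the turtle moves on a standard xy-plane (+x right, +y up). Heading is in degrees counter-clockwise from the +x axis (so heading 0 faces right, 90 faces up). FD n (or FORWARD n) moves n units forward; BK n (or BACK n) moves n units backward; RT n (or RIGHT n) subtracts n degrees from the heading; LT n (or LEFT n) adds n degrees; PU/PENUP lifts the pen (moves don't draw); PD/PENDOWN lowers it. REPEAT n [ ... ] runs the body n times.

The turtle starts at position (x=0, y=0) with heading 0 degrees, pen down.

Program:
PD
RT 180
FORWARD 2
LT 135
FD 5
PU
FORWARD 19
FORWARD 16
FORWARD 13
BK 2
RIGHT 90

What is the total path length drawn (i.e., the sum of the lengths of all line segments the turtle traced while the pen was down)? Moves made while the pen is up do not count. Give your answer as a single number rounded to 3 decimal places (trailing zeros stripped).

Answer: 7

Derivation:
Executing turtle program step by step:
Start: pos=(0,0), heading=0, pen down
PD: pen down
RT 180: heading 0 -> 180
FD 2: (0,0) -> (-2,0) [heading=180, draw]
LT 135: heading 180 -> 315
FD 5: (-2,0) -> (1.536,-3.536) [heading=315, draw]
PU: pen up
FD 19: (1.536,-3.536) -> (14.971,-16.971) [heading=315, move]
FD 16: (14.971,-16.971) -> (26.284,-28.284) [heading=315, move]
FD 13: (26.284,-28.284) -> (35.477,-37.477) [heading=315, move]
BK 2: (35.477,-37.477) -> (34.062,-36.062) [heading=315, move]
RT 90: heading 315 -> 225
Final: pos=(34.062,-36.062), heading=225, 2 segment(s) drawn

Segment lengths:
  seg 1: (0,0) -> (-2,0), length = 2
  seg 2: (-2,0) -> (1.536,-3.536), length = 5
Total = 7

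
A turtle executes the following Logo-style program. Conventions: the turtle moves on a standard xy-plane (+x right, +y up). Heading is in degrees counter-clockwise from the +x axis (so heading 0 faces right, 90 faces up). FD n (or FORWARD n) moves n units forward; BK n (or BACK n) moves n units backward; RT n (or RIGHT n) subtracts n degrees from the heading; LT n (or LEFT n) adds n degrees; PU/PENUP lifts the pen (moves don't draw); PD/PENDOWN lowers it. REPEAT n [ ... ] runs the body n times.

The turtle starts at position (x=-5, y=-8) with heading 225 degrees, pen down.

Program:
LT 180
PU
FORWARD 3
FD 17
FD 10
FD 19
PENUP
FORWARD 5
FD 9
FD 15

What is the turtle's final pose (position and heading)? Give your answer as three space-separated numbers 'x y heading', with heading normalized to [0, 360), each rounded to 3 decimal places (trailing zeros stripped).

Executing turtle program step by step:
Start: pos=(-5,-8), heading=225, pen down
LT 180: heading 225 -> 45
PU: pen up
FD 3: (-5,-8) -> (-2.879,-5.879) [heading=45, move]
FD 17: (-2.879,-5.879) -> (9.142,6.142) [heading=45, move]
FD 10: (9.142,6.142) -> (16.213,13.213) [heading=45, move]
FD 19: (16.213,13.213) -> (29.648,26.648) [heading=45, move]
PU: pen up
FD 5: (29.648,26.648) -> (33.184,30.184) [heading=45, move]
FD 9: (33.184,30.184) -> (39.548,36.548) [heading=45, move]
FD 15: (39.548,36.548) -> (50.154,47.154) [heading=45, move]
Final: pos=(50.154,47.154), heading=45, 0 segment(s) drawn

Answer: 50.154 47.154 45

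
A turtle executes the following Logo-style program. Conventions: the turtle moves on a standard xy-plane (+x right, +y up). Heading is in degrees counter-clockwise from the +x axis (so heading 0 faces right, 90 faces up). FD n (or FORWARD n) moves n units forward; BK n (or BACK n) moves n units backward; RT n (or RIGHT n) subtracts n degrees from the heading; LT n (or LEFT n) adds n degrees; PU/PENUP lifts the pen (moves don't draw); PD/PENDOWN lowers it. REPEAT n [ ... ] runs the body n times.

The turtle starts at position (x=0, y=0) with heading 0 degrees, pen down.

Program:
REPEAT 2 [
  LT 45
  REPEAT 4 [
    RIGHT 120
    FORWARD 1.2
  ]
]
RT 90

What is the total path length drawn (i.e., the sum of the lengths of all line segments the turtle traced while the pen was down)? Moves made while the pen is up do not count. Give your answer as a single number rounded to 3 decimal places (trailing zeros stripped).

Answer: 9.6

Derivation:
Executing turtle program step by step:
Start: pos=(0,0), heading=0, pen down
REPEAT 2 [
  -- iteration 1/2 --
  LT 45: heading 0 -> 45
  REPEAT 4 [
    -- iteration 1/4 --
    RT 120: heading 45 -> 285
    FD 1.2: (0,0) -> (0.311,-1.159) [heading=285, draw]
    -- iteration 2/4 --
    RT 120: heading 285 -> 165
    FD 1.2: (0.311,-1.159) -> (-0.849,-0.849) [heading=165, draw]
    -- iteration 3/4 --
    RT 120: heading 165 -> 45
    FD 1.2: (-0.849,-0.849) -> (0,0) [heading=45, draw]
    -- iteration 4/4 --
    RT 120: heading 45 -> 285
    FD 1.2: (0,0) -> (0.311,-1.159) [heading=285, draw]
  ]
  -- iteration 2/2 --
  LT 45: heading 285 -> 330
  REPEAT 4 [
    -- iteration 1/4 --
    RT 120: heading 330 -> 210
    FD 1.2: (0.311,-1.159) -> (-0.729,-1.759) [heading=210, draw]
    -- iteration 2/4 --
    RT 120: heading 210 -> 90
    FD 1.2: (-0.729,-1.759) -> (-0.729,-0.559) [heading=90, draw]
    -- iteration 3/4 --
    RT 120: heading 90 -> 330
    FD 1.2: (-0.729,-0.559) -> (0.311,-1.159) [heading=330, draw]
    -- iteration 4/4 --
    RT 120: heading 330 -> 210
    FD 1.2: (0.311,-1.159) -> (-0.729,-1.759) [heading=210, draw]
  ]
]
RT 90: heading 210 -> 120
Final: pos=(-0.729,-1.759), heading=120, 8 segment(s) drawn

Segment lengths:
  seg 1: (0,0) -> (0.311,-1.159), length = 1.2
  seg 2: (0.311,-1.159) -> (-0.849,-0.849), length = 1.2
  seg 3: (-0.849,-0.849) -> (0,0), length = 1.2
  seg 4: (0,0) -> (0.311,-1.159), length = 1.2
  seg 5: (0.311,-1.159) -> (-0.729,-1.759), length = 1.2
  seg 6: (-0.729,-1.759) -> (-0.729,-0.559), length = 1.2
  seg 7: (-0.729,-0.559) -> (0.311,-1.159), length = 1.2
  seg 8: (0.311,-1.159) -> (-0.729,-1.759), length = 1.2
Total = 9.6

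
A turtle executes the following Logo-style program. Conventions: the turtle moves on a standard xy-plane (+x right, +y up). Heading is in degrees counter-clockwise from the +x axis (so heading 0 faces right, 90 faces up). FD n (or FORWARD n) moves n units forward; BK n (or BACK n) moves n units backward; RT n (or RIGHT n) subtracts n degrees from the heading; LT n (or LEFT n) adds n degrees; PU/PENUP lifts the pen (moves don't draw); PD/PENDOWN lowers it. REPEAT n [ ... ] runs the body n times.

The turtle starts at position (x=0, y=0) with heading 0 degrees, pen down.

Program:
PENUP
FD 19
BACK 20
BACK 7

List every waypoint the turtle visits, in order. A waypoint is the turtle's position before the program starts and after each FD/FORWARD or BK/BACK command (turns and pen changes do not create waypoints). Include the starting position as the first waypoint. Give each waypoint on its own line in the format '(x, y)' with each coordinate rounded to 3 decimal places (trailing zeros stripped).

Executing turtle program step by step:
Start: pos=(0,0), heading=0, pen down
PU: pen up
FD 19: (0,0) -> (19,0) [heading=0, move]
BK 20: (19,0) -> (-1,0) [heading=0, move]
BK 7: (-1,0) -> (-8,0) [heading=0, move]
Final: pos=(-8,0), heading=0, 0 segment(s) drawn
Waypoints (4 total):
(0, 0)
(19, 0)
(-1, 0)
(-8, 0)

Answer: (0, 0)
(19, 0)
(-1, 0)
(-8, 0)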